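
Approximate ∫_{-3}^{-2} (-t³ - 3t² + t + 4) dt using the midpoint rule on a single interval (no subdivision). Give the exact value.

M = (b−a)·f(-2.5) = 1·(-1.625) = -1.625.

-1.625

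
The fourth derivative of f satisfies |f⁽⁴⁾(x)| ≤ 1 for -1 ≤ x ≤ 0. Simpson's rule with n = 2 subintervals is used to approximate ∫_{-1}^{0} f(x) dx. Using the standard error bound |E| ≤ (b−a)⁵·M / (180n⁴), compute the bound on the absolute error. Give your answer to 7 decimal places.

0.0003472

|E| ≤ (1)⁵·1 / (180·2⁴) = 1/2880 = 0.0003472.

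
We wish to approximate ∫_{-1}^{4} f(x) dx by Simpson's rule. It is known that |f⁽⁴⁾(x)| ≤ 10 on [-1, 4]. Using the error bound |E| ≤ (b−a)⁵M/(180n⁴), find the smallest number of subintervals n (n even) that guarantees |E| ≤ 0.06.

Need 31250/(180n⁴) ≤ 0.06.
n⁴ ≥ 31250/(180·0.06) = 2893.52 ⇒ n ≥ 7.3343, so the smallest even n is 8. (n must be even for Simpson's rule.)

8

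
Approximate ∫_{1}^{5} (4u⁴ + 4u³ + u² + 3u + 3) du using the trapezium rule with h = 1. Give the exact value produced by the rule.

h = (5 − 1)/4 = 1.
Nodes u₀,…,u₄ = 1, 2, 3, 4, 5.
f(u) = 4u⁴ + 4u³ + u² + 3u + 3: f₀=15, f₁=109, f₂=453, f₃=1311, f₄=3043.
(h/2)·[f₀ + 2f₁ + 2f₂ + 2f₃ + f₄] = 0.5·(6804) = 3402.

3402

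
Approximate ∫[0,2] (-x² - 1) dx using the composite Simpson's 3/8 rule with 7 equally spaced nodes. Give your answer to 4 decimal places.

h = (2 − 0)/6 = 0.333333.
Nodes x₀,…,x₆ = 0, 0.333333, 0.666667, 1, 1.333333, 1.666667, 2.
f(x) = -x² - 1: f₀=-1, f₁=-1.111111, f₂=-1.444444, f₃=-2, f₄=-2.777778, f₅=-3.777778, f₆=-5.
(3h/8)·[f₀ + 3f₁ + 3f₂ + 2f₃ + 3f₄ + 3f₅ + f₆] = 0.125·(-37.333333) = -4.6667.

-4.6667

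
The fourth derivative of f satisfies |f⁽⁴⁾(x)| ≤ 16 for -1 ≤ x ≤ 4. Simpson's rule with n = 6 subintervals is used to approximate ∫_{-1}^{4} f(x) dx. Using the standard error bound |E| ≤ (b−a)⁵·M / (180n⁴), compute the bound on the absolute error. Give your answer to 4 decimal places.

0.2143

|E| ≤ (5)⁵·16 / (180·6⁴) = 50000/233280 = 0.2143.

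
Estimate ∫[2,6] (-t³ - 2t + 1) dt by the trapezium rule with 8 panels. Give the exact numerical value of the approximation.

-350

h = (6 − 2)/8 = 0.5.
Nodes t₀,…,t₈ = 2, 2.5, 3, 3.5, 4, 4.5, 5, 5.5, 6.
f(t) = -t³ - 2t + 1: f₀=-11, f₁=-19.625, f₂=-32, f₃=-48.875, f₄=-71, f₅=-99.125, f₆=-134, f₇=-176.375, f₈=-227.
(h/2)·[f₀ + 2f₁ + 2f₂ + 2f₃ + 2f₄ + 2f₅ + 2f₆ + 2f₇ + f₈] = 0.25·(-1400) = -350.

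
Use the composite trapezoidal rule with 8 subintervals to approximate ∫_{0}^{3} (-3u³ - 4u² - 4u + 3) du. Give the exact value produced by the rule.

h = (3 − 0)/8 = 0.375.
Nodes u₀,…,u₈ = 0, 0.375, 0.75, 1.125, 1.5, 1.875, 2.25, 2.625, 3.
f(u) = -3u³ - 4u² - 4u + 3: f₀=3, f₁=0.779296875, f₂=-3.515625, f₃=-10.833984375, f₄=-22.125, f₅=-38.337890625, f₆=-60.421875, f₇=-89.326171875, f₈=-126.
(h/2)·[f₀ + 2f₁ + 2f₂ + 2f₃ + 2f₄ + 2f₅ + 2f₆ + 2f₇ + f₈] = 0.1875·(-570.5625) = -106.98046875.

-106.98046875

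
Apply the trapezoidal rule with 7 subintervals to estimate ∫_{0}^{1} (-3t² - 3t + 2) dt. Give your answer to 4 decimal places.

-0.5102

h = (1 − 0)/7 = 0.142857.
Nodes t₀,…,t₇ = 0, 0.142857, 0.285714, 0.428571, 0.571429, 0.714286, 0.857143, 1.
f(t) = -3t² - 3t + 2: f₀=2, f₁=1.510204, f₂=0.897959, f₃=0.163265, f₄=-0.693878, f₅=-1.673469, f₆=-2.775510, f₇=-4.
(h/2)·[f₀ + 2f₁ + 2f₂ + 2f₃ + 2f₄ + 2f₅ + 2f₆ + f₇] = 0.071429·(-7.142857) = -0.5102.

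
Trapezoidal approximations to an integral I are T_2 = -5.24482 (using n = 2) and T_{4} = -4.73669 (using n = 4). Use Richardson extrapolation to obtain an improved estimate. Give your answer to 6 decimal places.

R = (4·T_{4} − T_2) / 3 = (4·(-4.73669) − (-5.24482))/3 = (-13.70194)/3 = -4.567313.

-4.567313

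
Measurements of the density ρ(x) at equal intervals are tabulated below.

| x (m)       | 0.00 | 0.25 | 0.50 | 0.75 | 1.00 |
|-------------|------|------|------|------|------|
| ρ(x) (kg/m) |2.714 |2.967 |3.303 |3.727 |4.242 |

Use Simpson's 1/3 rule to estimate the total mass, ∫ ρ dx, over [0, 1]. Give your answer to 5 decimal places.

3.36150

h = 0.25, n = 4.
(h/3)·[y₀ + 4y₁ + 2y₂ + 4y₃ + y₄] = 0.083333·(40.338) = 3.36150.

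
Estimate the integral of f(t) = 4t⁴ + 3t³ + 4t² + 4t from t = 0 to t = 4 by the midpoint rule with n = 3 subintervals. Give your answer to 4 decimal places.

1041.1193

h = (4 − 0)/3 = 1.333333.
Midpoints m₁,…,m₃ = 0.666667, 2, 3.333333.
f(m₁)=6.123457, f(m₂)=112, f(m₃)=662.716049.
h·[f(m₁) + f(m₂) + f(m₃)] = 1.333333·(780.839506) = 1041.1193.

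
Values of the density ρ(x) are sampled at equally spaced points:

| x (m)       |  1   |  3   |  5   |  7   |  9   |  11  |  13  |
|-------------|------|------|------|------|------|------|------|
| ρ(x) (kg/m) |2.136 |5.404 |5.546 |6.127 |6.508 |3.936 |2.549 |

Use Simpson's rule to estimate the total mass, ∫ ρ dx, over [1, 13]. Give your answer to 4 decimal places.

60.4407

h = 2, n = 6.
(h/3)·[y₀ + 4y₁ + 2y₂ + 4y₃ + 2y₄ + 4y₅ + y₆] = 0.666667·(90.661) = 60.4407.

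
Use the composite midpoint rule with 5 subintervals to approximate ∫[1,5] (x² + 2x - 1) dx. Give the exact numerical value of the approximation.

h = (5 − 1)/5 = 0.8.
Midpoints m₁,…,m₅ = 1.4, 2.2, 3, 3.8, 4.6.
f(m₁)=3.76, f(m₂)=8.24, f(m₃)=14, f(m₄)=21.04, f(m₅)=29.36.
h·[f(m₁) + f(m₂) + f(m₃) + f(m₄) + f(m₅)] = 0.8·(76.4) = 61.12.

61.12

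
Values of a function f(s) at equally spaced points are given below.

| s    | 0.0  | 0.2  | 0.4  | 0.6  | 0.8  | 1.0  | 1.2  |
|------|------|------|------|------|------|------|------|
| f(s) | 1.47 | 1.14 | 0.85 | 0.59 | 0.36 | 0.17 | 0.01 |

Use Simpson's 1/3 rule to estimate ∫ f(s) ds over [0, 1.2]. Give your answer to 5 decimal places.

0.76667

h = 0.2, n = 6.
(h/3)·[y₀ + 4y₁ + 2y₂ + 4y₃ + 2y₄ + 4y₅ + y₆] = 0.066667·(11.50) = 0.76667.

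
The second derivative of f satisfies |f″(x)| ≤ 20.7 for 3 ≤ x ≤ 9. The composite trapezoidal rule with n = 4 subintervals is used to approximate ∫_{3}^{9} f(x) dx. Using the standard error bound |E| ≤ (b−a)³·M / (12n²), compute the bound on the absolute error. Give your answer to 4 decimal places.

|E| ≤ (6)³·20.7 / (12·4²) = 4471.2/192 = 23.2875.

23.2875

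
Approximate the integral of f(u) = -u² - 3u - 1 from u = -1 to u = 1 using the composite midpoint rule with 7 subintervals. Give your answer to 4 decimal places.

-2.6531

h = (1 − (-1))/7 = 0.285714.
Midpoints m₁,…,m₇ = -0.857143, -0.571429, -0.285714, 0, 0.285714, 0.571429, 0.857143.
f(m₁)=0.836735, f(m₂)=0.387755, f(m₃)=-0.224490, f(m₄)=-1, f(m₅)=-1.938776, f(m₆)=-3.040816, f(m₇)=-4.306122.
h·[f(m₁) + f(m₂) + f(m₃) + f(m₄) + f(m₅) + f(m₆) + f(m₇)] = 0.285714·(-9.285714) = -2.6531.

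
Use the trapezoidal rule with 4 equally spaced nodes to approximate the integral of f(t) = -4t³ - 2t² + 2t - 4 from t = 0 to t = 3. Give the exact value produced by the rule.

h = (3 − 0)/3 = 1.
Nodes t₀,…,t₃ = 0, 1, 2, 3.
f(t) = -4t³ - 2t² + 2t - 4: f₀=-4, f₁=-8, f₂=-40, f₃=-124.
(h/2)·[f₀ + 2f₁ + 2f₂ + f₃] = 0.5·(-224) = -112.

-112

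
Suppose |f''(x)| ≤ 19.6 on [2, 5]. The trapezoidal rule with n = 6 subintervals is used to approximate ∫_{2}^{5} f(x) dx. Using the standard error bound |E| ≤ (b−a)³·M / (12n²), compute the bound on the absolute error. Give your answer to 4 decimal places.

1.2250

|E| ≤ (3)³·19.6 / (12·6²) = 529.2/432 = 1.2250.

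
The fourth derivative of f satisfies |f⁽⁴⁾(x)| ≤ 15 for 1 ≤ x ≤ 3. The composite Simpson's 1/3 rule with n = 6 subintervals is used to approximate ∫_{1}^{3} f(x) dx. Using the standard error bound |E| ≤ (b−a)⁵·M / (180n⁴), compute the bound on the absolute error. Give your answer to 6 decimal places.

0.002058

|E| ≤ (2)⁵·15 / (180·6⁴) = 480/233280 = 0.002058.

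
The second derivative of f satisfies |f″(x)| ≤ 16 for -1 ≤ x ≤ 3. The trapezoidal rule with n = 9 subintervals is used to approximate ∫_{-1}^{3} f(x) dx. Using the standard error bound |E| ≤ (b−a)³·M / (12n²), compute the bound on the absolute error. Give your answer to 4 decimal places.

1.0535

|E| ≤ (4)³·16 / (12·9²) = 1024/972 = 1.0535.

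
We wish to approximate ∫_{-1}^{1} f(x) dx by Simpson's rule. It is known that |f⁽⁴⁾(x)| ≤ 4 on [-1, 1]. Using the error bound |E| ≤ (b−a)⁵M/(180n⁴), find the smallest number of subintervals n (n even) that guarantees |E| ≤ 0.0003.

Need 128/(180n⁴) ≤ 0.0003.
n⁴ ≥ 128/(180·0.0003) = 2370.37 ⇒ n ≥ 6.9776, so the smallest even n is 8. (n must be even for Simpson's rule.)

8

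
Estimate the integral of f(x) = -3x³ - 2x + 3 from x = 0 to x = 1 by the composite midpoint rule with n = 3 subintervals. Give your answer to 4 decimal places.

1.2917

h = (1 − 0)/3 = 0.333333.
Midpoints m₁,…,m₃ = 0.166667, 0.5, 0.833333.
f(m₁)=2.652778, f(m₂)=1.625, f(m₃)=-0.402778.
h·[f(m₁) + f(m₂) + f(m₃)] = 0.333333·(3.875) = 1.2917.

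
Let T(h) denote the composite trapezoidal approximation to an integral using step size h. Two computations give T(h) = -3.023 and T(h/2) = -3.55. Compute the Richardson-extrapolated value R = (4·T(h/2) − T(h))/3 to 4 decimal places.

R = (4·T(h/2) − T(h)) / 3 = (4·(-3.55) − (-3.023))/3 = (-11.177)/3 = -3.7257.

-3.7257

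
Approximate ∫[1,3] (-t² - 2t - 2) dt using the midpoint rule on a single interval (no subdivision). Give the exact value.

-20

M = (b−a)·f(2) = 2·(-10) = -20.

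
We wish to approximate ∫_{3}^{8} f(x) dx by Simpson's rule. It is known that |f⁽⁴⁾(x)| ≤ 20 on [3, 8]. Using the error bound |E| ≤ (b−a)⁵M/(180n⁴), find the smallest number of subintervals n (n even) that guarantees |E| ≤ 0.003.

Need 62500/(180n⁴) ≤ 0.003.
n⁴ ≥ 62500/(180·0.003) = 115741 ⇒ n ≥ 18.4447, so the smallest even n is 20. (n must be even for Simpson's rule.)

20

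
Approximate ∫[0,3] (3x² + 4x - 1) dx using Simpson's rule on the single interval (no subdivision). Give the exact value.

42

S = (b−a)/6 · [f(0) + 4f(1.5) + f(3)] = 0.5·[(-1) + 4·11.75 + 38] = 42.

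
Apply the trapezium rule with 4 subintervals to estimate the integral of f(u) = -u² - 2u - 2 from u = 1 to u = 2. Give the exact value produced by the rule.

-7.34375

h = (2 − 1)/4 = 0.25.
Nodes u₀,…,u₄ = 1, 1.25, 1.5, 1.75, 2.
f(u) = -u² - 2u - 2: f₀=-5, f₁=-6.0625, f₂=-7.25, f₃=-8.5625, f₄=-10.
(h/2)·[f₀ + 2f₁ + 2f₂ + 2f₃ + f₄] = 0.125·(-58.75) = -7.34375.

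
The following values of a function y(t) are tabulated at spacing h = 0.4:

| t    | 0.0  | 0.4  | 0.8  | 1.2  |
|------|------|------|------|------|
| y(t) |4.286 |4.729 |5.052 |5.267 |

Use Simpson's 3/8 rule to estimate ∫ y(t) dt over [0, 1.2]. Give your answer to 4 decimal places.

5.8344

h = 0.4, n = 3.
(3h/8)·[y₀ + 3y₁ + 3y₂ + y₃] = 0.15·(38.896) = 5.8344.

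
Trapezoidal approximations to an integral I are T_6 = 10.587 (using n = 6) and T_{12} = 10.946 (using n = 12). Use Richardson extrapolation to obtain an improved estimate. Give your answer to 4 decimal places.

11.0657

R = (4·T_{12} − T_6) / 3 = (4·10.946 − 10.587)/3 = (33.197)/3 = 11.0657.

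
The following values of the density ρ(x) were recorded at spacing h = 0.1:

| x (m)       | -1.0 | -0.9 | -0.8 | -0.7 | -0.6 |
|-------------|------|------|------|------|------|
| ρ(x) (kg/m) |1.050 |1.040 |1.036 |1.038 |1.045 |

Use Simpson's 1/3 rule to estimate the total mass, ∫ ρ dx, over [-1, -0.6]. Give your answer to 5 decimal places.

0.41597

h = 0.1, n = 4.
(h/3)·[y₀ + 4y₁ + 2y₂ + 4y₃ + y₄] = 0.033333·(12.479) = 0.41597.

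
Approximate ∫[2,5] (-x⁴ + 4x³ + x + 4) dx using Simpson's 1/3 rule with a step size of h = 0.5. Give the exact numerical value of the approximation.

12.875

h = (5 − 2)/6 = 0.5.
Nodes x₀,…,x₆ = 2, 2.5, 3, 3.5, 4, 4.5, 5.
f(x) = -x⁴ + 4x³ + x + 4: f₀=22, f₁=29.9375, f₂=34, f₃=28.9375, f₄=8, f₅=-37.0625, f₆=-116.
(h/3)·[f₀ + 4f₁ + 2f₂ + 4f₃ + 2f₄ + 4f₅ + f₆] = 0.166667·(77.25) = 12.875.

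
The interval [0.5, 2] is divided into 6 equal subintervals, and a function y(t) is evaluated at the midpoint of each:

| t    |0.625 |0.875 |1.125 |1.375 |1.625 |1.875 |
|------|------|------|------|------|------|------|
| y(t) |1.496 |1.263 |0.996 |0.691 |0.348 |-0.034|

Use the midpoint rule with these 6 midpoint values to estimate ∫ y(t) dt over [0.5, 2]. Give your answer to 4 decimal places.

h = 0.25, n = 6.
h·[y(m₁) + y(m₂) + y(m₃) + y(m₄) + y(m₅) + y(m₆)] = 0.25·(4.760) = 1.1900.

1.1900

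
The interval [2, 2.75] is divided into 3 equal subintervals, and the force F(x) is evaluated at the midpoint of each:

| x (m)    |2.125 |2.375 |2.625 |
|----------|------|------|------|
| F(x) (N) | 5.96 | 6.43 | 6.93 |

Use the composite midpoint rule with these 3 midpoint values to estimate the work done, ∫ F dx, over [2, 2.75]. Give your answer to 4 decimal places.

4.8300

h = 0.25, n = 3.
h·[y(m₁) + y(m₂) + y(m₃)] = 0.25·(19.32) = 4.8300.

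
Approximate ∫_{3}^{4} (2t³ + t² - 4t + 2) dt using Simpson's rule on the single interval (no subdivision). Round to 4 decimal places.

S = (b−a)/6 · [f(3) + 4f(3.5) + f(4)] = 0.166667·[53 + 4·86 + 130] = 87.8333.

87.8333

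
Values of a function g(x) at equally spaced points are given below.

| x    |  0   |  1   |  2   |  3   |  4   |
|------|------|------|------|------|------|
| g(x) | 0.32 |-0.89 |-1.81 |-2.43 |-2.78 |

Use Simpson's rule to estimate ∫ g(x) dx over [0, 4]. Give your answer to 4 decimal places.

-6.4533

h = 1, n = 4.
(h/3)·[y₀ + 4y₁ + 2y₂ + 4y₃ + y₄] = 0.333333·(-19.36) = -6.4533.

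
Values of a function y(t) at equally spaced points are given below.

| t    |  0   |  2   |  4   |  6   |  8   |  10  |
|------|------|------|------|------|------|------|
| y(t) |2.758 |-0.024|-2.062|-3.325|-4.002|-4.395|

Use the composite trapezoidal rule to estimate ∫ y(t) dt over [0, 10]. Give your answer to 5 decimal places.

-20.46300

h = 2, n = 5.
(h/2)·[y₀ + 2y₁ + 2y₂ + 2y₃ + 2y₄ + y₅] = 1·(-20.463) = -20.46300.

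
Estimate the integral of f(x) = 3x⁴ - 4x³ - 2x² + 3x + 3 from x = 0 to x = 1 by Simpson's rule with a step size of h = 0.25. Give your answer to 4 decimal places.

3.4349

h = (1 − 0)/4 = 0.25.
Nodes x₀,…,x₄ = 0, 0.25, 0.5, 0.75, 1.
f(x) = 3x⁴ - 4x³ - 2x² + 3x + 3: f₀=3, f₁=3.57421875, f₂=3.6875, f₃=3.38671875, f₄=3.
(h/3)·[f₀ + 4f₁ + 2f₂ + 4f₃ + f₄] = 0.083333·(41.21875) = 3.4349.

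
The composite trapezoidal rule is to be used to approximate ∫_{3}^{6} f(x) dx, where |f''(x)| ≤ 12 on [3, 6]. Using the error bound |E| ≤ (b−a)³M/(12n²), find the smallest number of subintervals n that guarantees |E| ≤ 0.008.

Need 324/(12n²) ≤ 0.008.
n² ≥ 324/(12·0.008) = 3375 ⇒ n ≥ 58.0948, so the smallest n is 59.

59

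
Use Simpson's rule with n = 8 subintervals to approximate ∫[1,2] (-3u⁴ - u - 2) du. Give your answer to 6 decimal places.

h = (2 − 1)/8 = 0.125.
Nodes u₀,…,u₈ = 1, 1.125, 1.25, 1.375, 1.5, 1.625, 1.75, 1.875, 2.
f(u) = -3u⁴ - u - 2: f₀=-6, f₁=-7.930419921875, f₂=-10.57421875, f₃=-14.098388671875, f₄=-18.6875, f₅=-24.543701171875, f₆=-31.88671875, f₇=-40.953857421875, f₈=-52.
(h/3)·[f₀ + 4f₁ + 2f₂ + 4f₃ + 2f₄ + 4f₅ + 2f₆ + 4f₇ + f₈] = 0.041667·(-530.40234375) = -22.100098.

-22.100098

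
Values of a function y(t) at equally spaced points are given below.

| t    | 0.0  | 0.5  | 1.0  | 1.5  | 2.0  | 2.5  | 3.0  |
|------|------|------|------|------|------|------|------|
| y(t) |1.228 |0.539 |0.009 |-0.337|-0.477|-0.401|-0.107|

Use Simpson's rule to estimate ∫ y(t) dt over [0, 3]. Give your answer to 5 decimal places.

h = 0.5, n = 6.
(h/3)·[y₀ + 4y₁ + 2y₂ + 4y₃ + 2y₄ + 4y₅ + y₆] = 0.166667·(-0.611) = -0.10183.

-0.10183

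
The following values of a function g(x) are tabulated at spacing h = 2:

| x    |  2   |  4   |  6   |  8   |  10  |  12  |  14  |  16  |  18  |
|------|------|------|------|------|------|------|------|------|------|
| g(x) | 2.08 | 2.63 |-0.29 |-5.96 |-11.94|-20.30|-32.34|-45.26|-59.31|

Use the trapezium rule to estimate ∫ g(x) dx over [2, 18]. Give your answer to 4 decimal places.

h = 2, n = 8.
(h/2)·[y₀ + 2y₁ + 2y₂ + 2y₃ + 2y₄ + 2y₅ + 2y₆ + 2y₇ + y₈] = 1·(-284.15) = -284.1500.

-284.1500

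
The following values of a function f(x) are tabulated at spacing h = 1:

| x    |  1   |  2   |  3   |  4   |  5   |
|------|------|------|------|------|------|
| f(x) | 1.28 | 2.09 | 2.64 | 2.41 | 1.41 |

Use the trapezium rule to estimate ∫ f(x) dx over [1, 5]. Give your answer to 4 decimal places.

h = 1, n = 4.
(h/2)·[y₀ + 2y₁ + 2y₂ + 2y₃ + y₄] = 0.5·(16.97) = 8.4850.

8.4850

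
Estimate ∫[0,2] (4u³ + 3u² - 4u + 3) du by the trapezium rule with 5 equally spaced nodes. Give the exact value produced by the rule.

23.25

h = (2 − 0)/4 = 0.5.
Nodes u₀,…,u₄ = 0, 0.5, 1, 1.5, 2.
f(u) = 4u³ + 3u² - 4u + 3: f₀=3, f₁=2.25, f₂=6, f₃=17.25, f₄=39.
(h/2)·[f₀ + 2f₁ + 2f₂ + 2f₃ + f₄] = 0.25·(93) = 23.25.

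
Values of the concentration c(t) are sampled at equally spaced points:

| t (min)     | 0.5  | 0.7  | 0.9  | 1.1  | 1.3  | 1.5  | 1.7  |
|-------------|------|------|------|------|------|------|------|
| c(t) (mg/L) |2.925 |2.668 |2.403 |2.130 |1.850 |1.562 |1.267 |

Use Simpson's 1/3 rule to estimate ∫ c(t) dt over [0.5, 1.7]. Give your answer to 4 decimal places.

2.5425

h = 0.2, n = 6.
(h/3)·[y₀ + 4y₁ + 2y₂ + 4y₃ + 2y₄ + 4y₅ + y₆] = 0.066667·(38.138) = 2.5425.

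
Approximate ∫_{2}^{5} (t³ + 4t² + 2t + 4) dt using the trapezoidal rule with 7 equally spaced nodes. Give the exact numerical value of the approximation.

h = (5 − 2)/6 = 0.5.
Nodes t₀,…,t₆ = 2, 2.5, 3, 3.5, 4, 4.5, 5.
f(t) = t³ + 4t² + 2t + 4: f₀=32, f₁=49.625, f₂=73, f₃=102.875, f₄=140, f₅=185.125, f₆=239.
(h/2)·[f₀ + 2f₁ + 2f₂ + 2f₃ + 2f₄ + 2f₅ + f₆] = 0.25·(1372.25) = 343.0625.

343.0625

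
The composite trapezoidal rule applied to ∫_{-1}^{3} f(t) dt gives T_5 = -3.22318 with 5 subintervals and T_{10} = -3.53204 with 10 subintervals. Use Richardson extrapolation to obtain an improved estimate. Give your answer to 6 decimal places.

R = (4·T_{10} − T_5) / 3 = (4·(-3.53204) − (-3.22318))/3 = (-10.90498)/3 = -3.634993.

-3.634993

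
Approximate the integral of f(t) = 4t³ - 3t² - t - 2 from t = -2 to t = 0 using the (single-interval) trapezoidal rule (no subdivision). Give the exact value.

-46

T = (b−a)/2 · [f(-2) + f(0)] = 1·[(-44) + (-2)] = -46.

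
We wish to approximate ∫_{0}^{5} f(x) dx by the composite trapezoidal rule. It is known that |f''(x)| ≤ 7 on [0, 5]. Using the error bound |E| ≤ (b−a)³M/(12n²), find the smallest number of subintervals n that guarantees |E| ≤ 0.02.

61

Need 875/(12n²) ≤ 0.02.
n² ≥ 875/(12·0.02) = 3645.83 ⇒ n ≥ 60.3807, so the smallest n is 61.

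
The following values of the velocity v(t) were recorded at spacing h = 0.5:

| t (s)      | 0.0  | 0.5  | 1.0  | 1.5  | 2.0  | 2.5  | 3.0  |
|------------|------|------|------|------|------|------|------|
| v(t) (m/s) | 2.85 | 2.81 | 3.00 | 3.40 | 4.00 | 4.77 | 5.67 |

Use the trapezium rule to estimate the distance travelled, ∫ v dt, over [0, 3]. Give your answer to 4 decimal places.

11.1200

h = 0.5, n = 6.
(h/2)·[y₀ + 2y₁ + 2y₂ + 2y₃ + 2y₄ + 2y₅ + y₆] = 0.25·(44.48) = 11.1200.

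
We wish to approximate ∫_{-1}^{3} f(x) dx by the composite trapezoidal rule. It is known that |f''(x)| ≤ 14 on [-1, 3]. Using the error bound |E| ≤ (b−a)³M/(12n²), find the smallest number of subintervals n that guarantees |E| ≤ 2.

7

Need 896/(12n²) ≤ 2.
n² ≥ 896/(12·2) = 37.3333 ⇒ n ≥ 6.1101, so the smallest n is 7.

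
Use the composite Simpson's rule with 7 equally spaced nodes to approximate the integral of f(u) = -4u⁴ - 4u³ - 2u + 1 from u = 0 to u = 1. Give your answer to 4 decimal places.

h = (1 − 0)/6 = 0.166667.
Nodes u₀,…,u₆ = 0, 0.166667, 0.333333, 0.5, 0.666667, 0.833333, 1.
f(u) = -4u⁴ - 4u³ - 2u + 1: f₀=1, f₁=0.645062, f₂=0.135802, f₃=-0.75, f₄=-2.308642, f₅=-4.910494, f₆=-9.
(h/3)·[f₀ + 4f₁ + 2f₂ + 4f₃ + 2f₄ + 4f₅ + f₆] = 0.055556·(-32.407407) = -1.8004.

-1.8004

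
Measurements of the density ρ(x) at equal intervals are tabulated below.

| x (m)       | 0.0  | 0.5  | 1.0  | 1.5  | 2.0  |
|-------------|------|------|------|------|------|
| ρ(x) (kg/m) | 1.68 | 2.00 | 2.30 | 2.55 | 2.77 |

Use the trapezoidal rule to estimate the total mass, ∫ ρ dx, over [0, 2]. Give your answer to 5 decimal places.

h = 0.5, n = 4.
(h/2)·[y₀ + 2y₁ + 2y₂ + 2y₃ + y₄] = 0.25·(18.15) = 4.53750.

4.53750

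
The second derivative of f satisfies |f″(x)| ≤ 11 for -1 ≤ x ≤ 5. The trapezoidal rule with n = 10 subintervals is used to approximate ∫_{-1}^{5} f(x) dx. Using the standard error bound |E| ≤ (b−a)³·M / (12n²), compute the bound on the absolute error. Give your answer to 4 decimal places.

1.9800

|E| ≤ (6)³·11 / (12·10²) = 2376/1200 = 1.9800.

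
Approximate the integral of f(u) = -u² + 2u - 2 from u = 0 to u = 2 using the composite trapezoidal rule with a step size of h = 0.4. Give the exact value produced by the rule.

h = (2 − 0)/5 = 0.4.
Nodes u₀,…,u₅ = 0, 0.4, 0.8, 1.2, 1.6, 2.
f(u) = -u² + 2u - 2: f₀=-2, f₁=-1.36, f₂=-1.04, f₃=-1.04, f₄=-1.36, f₅=-2.
(h/2)·[f₀ + 2f₁ + 2f₂ + 2f₃ + 2f₄ + f₅] = 0.2·(-13.6) = -2.72.

-2.72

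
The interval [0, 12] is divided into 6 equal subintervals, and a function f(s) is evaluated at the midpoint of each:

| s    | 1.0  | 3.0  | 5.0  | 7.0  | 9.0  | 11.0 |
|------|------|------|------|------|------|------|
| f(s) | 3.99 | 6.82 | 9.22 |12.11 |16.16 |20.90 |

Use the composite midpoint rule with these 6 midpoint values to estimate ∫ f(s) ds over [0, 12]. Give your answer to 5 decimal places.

h = 2, n = 6.
h·[y(m₁) + y(m₂) + y(m₃) + y(m₄) + y(m₅) + y(m₆)] = 2·(69.20) = 138.40000.

138.40000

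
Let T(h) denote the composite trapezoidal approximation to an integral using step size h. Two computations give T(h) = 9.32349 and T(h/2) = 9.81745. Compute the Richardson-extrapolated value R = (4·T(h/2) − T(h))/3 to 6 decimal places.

9.982103

R = (4·T(h/2) − T(h)) / 3 = (4·9.81745 − 9.32349)/3 = (29.94631)/3 = 9.982103.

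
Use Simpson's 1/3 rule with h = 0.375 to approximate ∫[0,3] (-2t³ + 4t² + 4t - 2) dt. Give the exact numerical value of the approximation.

h = (3 − 0)/8 = 0.375.
Nodes t₀,…,t₈ = 0, 0.375, 0.75, 1.125, 1.5, 1.875, 2.25, 2.625, 3.
f(t) = -2t³ + 4t² + 4t - 2: f₀=-2, f₁=-0.04296875, f₂=2.40625, f₃=4.71484375, f₄=6.25, f₅=6.37890625, f₆=4.46875, f₇=-0.11328125, f₈=-8.
(h/3)·[f₀ + 4f₁ + 2f₂ + 4f₃ + 2f₄ + 4f₅ + 2f₆ + 4f₇ + f₈] = 0.125·(60) = 7.5.

7.5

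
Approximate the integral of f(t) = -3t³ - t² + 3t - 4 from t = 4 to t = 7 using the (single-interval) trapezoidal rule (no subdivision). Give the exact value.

T = (b−a)/2 · [f(4) + f(7)] = 1.5·[(-200) + (-1061)] = -1891.5.

-1891.5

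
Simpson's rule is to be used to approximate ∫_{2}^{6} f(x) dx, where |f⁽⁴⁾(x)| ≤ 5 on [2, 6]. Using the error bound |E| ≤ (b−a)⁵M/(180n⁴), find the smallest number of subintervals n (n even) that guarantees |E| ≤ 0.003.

Need 5120/(180n⁴) ≤ 0.003.
n⁴ ≥ 5120/(180·0.003) = 9481.48 ⇒ n ≥ 9.8678, so the smallest even n is 10. (n must be even for Simpson's rule.)

10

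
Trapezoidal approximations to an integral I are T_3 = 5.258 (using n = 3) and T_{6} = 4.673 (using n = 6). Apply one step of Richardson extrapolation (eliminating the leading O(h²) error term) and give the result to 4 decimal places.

R = (4·T_{6} − T_3) / 3 = (4·4.673 − 5.258)/3 = (13.434)/3 = 4.4780.

4.4780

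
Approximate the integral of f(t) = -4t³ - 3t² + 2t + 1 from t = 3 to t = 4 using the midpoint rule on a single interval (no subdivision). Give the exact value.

M = (b−a)·f(3.5) = 1·(-200.25) = -200.25.

-200.25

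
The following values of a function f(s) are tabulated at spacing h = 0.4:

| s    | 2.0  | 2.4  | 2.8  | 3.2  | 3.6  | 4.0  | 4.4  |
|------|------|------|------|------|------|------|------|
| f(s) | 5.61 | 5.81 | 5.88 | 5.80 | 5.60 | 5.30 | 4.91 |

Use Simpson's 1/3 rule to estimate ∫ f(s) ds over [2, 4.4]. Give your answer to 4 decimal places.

13.4827

h = 0.4, n = 6.
(h/3)·[y₀ + 4y₁ + 2y₂ + 4y₃ + 2y₄ + 4y₅ + y₆] = 0.133333·(101.12) = 13.4827.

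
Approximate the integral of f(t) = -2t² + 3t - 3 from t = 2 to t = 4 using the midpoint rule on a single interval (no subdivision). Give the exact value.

-24

M = (b−a)·f(3) = 2·(-12) = -24.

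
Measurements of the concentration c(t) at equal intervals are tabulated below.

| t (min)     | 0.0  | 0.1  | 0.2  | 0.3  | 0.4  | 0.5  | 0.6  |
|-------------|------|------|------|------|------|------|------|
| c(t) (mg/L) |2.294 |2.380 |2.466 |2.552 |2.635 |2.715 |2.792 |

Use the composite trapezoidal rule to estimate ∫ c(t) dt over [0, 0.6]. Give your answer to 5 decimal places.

h = 0.1, n = 6.
(h/2)·[y₀ + 2y₁ + 2y₂ + 2y₃ + 2y₄ + 2y₅ + y₆] = 0.05·(30.582) = 1.52910.

1.52910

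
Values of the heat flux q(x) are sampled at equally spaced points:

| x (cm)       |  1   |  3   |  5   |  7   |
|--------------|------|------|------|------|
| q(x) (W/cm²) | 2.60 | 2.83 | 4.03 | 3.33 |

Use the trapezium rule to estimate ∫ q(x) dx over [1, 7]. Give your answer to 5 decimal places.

h = 2, n = 3.
(h/2)·[y₀ + 2y₁ + 2y₂ + y₃] = 1·(19.65) = 19.65000.

19.65000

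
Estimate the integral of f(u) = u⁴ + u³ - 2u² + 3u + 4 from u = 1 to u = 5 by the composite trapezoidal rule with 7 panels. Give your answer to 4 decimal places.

h = (5 − 1)/7 = 0.571429.
Nodes u₀,…,u₇ = 1, 1.571429, 2.142857, 2.714286, 3.285714, 3.857143, 4.428571, 5.
f(u) = u⁴ + u³ - 2u² + 3u + 4: f₀=7, f₁=13.753853, f₂=32.169513, f₃=71.683049, f₄=144.289463, f₅=264.542691, f₆=449.555602, f₇=719.
(h/2)·[f₀ + 2f₁ + 2f₂ + 2f₃ + 2f₄ + 2f₅ + 2f₆ + f₇] = 0.285714·(2677.988338) = 765.1395.

765.1395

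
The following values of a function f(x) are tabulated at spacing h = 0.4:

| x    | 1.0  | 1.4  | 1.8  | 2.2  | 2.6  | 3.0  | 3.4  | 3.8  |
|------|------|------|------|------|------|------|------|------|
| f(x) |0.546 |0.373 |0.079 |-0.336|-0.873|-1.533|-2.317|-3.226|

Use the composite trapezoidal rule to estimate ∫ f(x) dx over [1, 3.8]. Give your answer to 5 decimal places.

-2.37880

h = 0.4, n = 7.
(h/2)·[y₀ + 2y₁ + 2y₂ + 2y₃ + 2y₄ + 2y₅ + 2y₆ + y₇] = 0.2·(-11.894) = -2.37880.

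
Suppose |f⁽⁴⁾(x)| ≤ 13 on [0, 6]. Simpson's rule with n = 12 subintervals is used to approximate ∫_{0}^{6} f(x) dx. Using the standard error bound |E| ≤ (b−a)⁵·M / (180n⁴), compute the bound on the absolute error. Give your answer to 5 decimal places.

0.02708

|E| ≤ (6)⁵·13 / (180·12⁴) = 101088/3732480 = 0.02708.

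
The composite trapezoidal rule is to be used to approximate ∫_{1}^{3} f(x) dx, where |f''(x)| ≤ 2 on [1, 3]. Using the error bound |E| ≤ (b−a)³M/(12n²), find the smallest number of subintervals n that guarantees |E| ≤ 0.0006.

Need 16/(12n²) ≤ 0.0006.
n² ≥ 16/(12·0.0006) = 2222.22 ⇒ n ≥ 47.1405, so the smallest n is 48.

48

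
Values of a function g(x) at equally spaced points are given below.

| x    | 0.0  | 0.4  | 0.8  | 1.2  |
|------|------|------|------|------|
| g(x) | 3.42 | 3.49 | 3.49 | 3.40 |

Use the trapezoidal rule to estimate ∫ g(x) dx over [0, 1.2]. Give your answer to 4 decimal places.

4.1560

h = 0.4, n = 3.
(h/2)·[y₀ + 2y₁ + 2y₂ + y₃] = 0.2·(20.78) = 4.1560.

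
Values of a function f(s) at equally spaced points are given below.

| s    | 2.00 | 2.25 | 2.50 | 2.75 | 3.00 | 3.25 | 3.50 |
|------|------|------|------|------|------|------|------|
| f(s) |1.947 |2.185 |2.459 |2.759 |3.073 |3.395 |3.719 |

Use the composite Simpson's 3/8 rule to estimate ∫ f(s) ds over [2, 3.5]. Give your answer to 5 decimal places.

h = 0.25, n = 6.
(3h/8)·[y₀ + 3y₁ + 3y₂ + 2y₃ + 3y₄ + 3y₅ + y₆] = 0.09375·(44.520) = 4.17375.

4.17375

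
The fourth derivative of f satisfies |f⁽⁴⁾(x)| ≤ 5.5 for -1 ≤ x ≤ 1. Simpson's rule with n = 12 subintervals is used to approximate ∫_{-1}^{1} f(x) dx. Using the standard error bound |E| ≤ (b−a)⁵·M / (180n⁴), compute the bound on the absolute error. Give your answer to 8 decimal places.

0.00004715

|E| ≤ (2)⁵·5.5 / (180·12⁴) = 176/3732480 = 0.00004715.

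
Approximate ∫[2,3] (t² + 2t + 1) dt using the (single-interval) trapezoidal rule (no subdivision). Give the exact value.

12.5

T = (b−a)/2 · [f(2) + f(3)] = 0.5·[9 + 16] = 12.5.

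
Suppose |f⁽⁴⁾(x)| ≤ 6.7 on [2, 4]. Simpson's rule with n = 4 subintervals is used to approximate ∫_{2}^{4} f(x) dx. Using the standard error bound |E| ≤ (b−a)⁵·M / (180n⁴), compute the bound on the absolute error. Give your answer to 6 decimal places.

|E| ≤ (2)⁵·6.7 / (180·4⁴) = 214.4/46080 = 0.004653.

0.004653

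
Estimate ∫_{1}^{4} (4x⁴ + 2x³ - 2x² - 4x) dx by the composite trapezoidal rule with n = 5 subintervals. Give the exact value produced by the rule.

906.42816

h = (4 − 1)/5 = 0.6.
Nodes x₀,…,x₅ = 1, 1.6, 2.2, 2.8, 3.4, 4.
f(x) = 4x⁴ + 2x³ - 2x² - 4x: f₀=0, f₁=22.8864, f₂=96.5184, f₃=262.8864, f₄=576.4224, f₅=1104.
(h/2)·[f₀ + 2f₁ + 2f₂ + 2f₃ + 2f₄ + f₅] = 0.3·(3021.4272) = 906.42816.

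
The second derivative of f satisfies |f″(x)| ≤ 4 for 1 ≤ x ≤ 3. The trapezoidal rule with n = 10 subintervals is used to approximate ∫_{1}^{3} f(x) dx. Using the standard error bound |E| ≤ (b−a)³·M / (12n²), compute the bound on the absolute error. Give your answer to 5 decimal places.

0.02667

|E| ≤ (2)³·4 / (12·10²) = 32/1200 = 0.02667.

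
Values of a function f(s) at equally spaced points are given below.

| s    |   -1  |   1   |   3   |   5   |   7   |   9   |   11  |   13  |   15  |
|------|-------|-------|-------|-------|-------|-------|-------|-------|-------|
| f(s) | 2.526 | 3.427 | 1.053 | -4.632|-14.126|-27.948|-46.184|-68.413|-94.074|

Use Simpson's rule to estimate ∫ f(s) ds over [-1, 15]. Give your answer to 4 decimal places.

-400.2173

h = 2, n = 8.
(h/3)·[y₀ + 4y₁ + 2y₂ + 4y₃ + 2y₄ + 4y₅ + 2y₆ + 4y₇ + y₈] = 0.666667·(-600.326) = -400.2173.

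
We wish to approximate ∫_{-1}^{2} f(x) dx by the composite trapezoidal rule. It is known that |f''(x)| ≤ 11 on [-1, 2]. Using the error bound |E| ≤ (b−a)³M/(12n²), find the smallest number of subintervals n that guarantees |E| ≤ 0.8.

Need 297/(12n²) ≤ 0.8.
n² ≥ 297/(12·0.8) = 30.9375 ⇒ n ≥ 5.5621, so the smallest n is 6.

6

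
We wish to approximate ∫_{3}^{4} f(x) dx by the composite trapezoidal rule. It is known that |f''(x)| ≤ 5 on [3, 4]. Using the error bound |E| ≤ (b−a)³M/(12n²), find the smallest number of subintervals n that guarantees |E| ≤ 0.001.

21

Need 5/(12n²) ≤ 0.001.
n² ≥ 5/(12·0.001) = 416.667 ⇒ n ≥ 20.4124, so the smallest n is 21.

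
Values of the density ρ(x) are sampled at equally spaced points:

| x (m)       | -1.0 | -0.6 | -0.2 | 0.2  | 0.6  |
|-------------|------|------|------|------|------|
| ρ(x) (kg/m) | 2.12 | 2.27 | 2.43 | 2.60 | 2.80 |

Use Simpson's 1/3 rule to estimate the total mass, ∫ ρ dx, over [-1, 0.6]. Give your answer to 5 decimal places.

3.90133

h = 0.4, n = 4.
(h/3)·[y₀ + 4y₁ + 2y₂ + 4y₃ + y₄] = 0.133333·(29.26) = 3.90133.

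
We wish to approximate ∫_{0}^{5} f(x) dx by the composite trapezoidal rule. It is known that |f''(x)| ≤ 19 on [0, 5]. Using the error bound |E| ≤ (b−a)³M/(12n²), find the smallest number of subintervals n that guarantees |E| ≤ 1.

Need 2375/(12n²) ≤ 1.
n² ≥ 2375/(12·1) = 197.917 ⇒ n ≥ 14.0683, so the smallest n is 15.

15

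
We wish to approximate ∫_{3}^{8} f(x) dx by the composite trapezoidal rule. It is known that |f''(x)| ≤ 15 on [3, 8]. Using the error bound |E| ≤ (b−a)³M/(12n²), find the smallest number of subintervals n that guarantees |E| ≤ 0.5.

18

Need 1875/(12n²) ≤ 0.5.
n² ≥ 1875/(12·0.5) = 312.5 ⇒ n ≥ 17.6777, so the smallest n is 18.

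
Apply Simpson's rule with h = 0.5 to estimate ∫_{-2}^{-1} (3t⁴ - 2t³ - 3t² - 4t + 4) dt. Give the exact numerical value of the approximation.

29.125

h = (-1 − (-2))/2 = 0.5.
Nodes t₀,…,t₂ = -2, -1.5, -1.
f(t) = 3t⁴ - 2t³ - 3t² - 4t + 4: f₀=64, f₁=25.1875, f₂=10.
(h/3)·[f₀ + 4f₁ + f₂] = 0.166667·(174.75) = 29.125.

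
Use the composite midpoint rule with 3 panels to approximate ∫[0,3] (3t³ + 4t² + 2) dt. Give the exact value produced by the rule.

h = (3 − 0)/3 = 1.
Midpoints m₁,…,m₃ = 0.5, 1.5, 2.5.
f(m₁)=3.375, f(m₂)=21.125, f(m₃)=73.875.
h·[f(m₁) + f(m₂) + f(m₃)] = 1·(98.375) = 98.375.

98.375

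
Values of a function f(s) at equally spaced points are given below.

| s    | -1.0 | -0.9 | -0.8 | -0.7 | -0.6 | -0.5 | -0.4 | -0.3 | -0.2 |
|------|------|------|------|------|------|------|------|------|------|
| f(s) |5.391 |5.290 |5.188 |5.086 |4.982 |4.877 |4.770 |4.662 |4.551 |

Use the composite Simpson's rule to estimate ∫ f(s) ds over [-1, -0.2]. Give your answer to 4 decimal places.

h = 0.1, n = 8.
(h/3)·[y₀ + 4y₁ + 2y₂ + 4y₃ + 2y₄ + 4y₅ + 2y₆ + 4y₇ + y₈] = 0.033333·(119.482) = 3.9827.

3.9827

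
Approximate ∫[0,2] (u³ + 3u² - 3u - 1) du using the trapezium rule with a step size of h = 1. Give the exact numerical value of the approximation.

h = (2 − 0)/2 = 1.
Nodes u₀,…,u₂ = 0, 1, 2.
f(u) = u³ + 3u² - 3u - 1: f₀=-1, f₁=0, f₂=13.
(h/2)·[f₀ + 2f₁ + f₂] = 0.5·(12) = 6.

6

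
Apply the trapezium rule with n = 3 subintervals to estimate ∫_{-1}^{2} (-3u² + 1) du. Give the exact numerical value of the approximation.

-7.5

h = (2 − (-1))/3 = 1.
Nodes u₀,…,u₃ = -1, 0, 1, 2.
f(u) = -3u² + 1: f₀=-2, f₁=1, f₂=-2, f₃=-11.
(h/2)·[f₀ + 2f₁ + 2f₂ + f₃] = 0.5·(-15) = -7.5.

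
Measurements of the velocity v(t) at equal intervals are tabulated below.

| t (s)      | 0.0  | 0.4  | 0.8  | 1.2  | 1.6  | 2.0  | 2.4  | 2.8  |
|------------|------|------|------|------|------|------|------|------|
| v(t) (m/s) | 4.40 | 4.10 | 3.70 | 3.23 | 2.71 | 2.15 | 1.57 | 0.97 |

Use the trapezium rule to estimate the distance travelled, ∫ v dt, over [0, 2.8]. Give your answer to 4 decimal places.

8.0580

h = 0.4, n = 7.
(h/2)·[y₀ + 2y₁ + 2y₂ + 2y₃ + 2y₄ + 2y₅ + 2y₆ + y₇] = 0.2·(40.29) = 8.0580.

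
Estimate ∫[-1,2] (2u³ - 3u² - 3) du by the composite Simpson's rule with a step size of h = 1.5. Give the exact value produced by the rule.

-10.5

h = (2 − (-1))/2 = 1.5.
Nodes u₀,…,u₂ = -1, 0.5, 2.
f(u) = 2u³ - 3u² - 3: f₀=-8, f₁=-3.5, f₂=1.
(h/3)·[f₀ + 4f₁ + f₂] = 0.5·(-21) = -10.5.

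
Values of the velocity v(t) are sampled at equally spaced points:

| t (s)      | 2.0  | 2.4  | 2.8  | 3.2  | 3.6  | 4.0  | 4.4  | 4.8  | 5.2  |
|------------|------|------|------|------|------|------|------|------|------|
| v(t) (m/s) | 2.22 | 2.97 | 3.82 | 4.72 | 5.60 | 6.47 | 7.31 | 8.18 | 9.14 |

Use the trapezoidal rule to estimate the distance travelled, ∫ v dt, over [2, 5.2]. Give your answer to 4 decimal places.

h = 0.4, n = 8.
(h/2)·[y₀ + 2y₁ + 2y₂ + 2y₃ + 2y₄ + 2y₅ + 2y₆ + 2y₇ + y₈] = 0.2·(89.50) = 17.9000.

17.9000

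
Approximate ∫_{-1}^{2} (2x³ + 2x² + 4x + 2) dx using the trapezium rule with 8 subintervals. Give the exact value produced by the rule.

h = (2 − (-1))/8 = 0.375.
Nodes x₀,…,x₈ = -1, -0.625, -0.25, 0.125, 0.5, 0.875, 1.25, 1.625, 2.
f(x) = 2x³ + 2x² + 4x + 2: f₀=-2, f₁=-0.20703125, f₂=1.09375, f₃=2.53515625, f₄=4.75, f₅=8.37109375, f₆=14.03125, f₇=22.36328125, f₈=34.
(h/2)·[f₀ + 2f₁ + 2f₂ + 2f₃ + 2f₄ + 2f₅ + 2f₆ + 2f₇ + f₈] = 0.1875·(137.875) = 25.8515625.

25.8515625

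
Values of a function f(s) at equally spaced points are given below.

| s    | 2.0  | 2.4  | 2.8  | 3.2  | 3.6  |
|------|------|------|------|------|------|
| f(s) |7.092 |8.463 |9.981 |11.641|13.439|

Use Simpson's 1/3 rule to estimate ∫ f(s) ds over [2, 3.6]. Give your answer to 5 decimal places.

16.12120

h = 0.4, n = 4.
(h/3)·[y₀ + 4y₁ + 2y₂ + 4y₃ + y₄] = 0.133333·(120.909) = 16.12120.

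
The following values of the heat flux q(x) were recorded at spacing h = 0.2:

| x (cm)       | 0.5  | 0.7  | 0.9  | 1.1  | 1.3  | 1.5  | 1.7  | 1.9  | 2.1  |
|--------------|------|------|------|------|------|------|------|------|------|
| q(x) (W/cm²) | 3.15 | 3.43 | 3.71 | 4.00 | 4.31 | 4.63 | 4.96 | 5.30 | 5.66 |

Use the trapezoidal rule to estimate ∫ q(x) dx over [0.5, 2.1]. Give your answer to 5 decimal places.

6.94900

h = 0.2, n = 8.
(h/2)·[y₀ + 2y₁ + 2y₂ + 2y₃ + 2y₄ + 2y₅ + 2y₆ + 2y₇ + y₈] = 0.1·(69.49) = 6.94900.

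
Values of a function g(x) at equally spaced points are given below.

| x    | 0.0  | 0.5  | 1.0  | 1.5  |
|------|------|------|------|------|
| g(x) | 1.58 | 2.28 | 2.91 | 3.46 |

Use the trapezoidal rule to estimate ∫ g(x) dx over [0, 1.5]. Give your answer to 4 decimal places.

3.8550

h = 0.5, n = 3.
(h/2)·[y₀ + 2y₁ + 2y₂ + y₃] = 0.25·(15.42) = 3.8550.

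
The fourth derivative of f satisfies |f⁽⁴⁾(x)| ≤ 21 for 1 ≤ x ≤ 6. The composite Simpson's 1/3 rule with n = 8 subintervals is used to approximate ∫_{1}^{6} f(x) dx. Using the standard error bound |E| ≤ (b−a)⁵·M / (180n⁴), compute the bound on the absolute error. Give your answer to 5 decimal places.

0.08901

|E| ≤ (5)⁵·21 / (180·8⁴) = 65625/737280 = 0.08901.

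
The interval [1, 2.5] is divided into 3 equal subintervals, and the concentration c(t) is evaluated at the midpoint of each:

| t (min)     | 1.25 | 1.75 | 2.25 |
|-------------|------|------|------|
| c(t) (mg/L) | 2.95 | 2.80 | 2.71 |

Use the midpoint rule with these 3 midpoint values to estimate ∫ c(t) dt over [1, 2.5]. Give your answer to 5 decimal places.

4.23000

h = 0.5, n = 3.
h·[y(m₁) + y(m₂) + y(m₃)] = 0.5·(8.46) = 4.23000.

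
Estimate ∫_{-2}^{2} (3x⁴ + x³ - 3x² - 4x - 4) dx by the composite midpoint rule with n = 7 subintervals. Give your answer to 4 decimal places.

h = (2 − (-2))/7 = 0.571429.
Midpoints m₁,…,m₇ = -1.714286, -1.142857, -0.571429, 0, 0.571429, 1.142857, 1.714286.
f(m₁)=14.912120, f(m₂)=0.278217, f(m₃)=-2.560600, f(m₄)=-4, f(m₅)=-6.758850, f(m₆)=-5.879217, f(m₇)=11.273636.
h·[f(m₁) + f(m₂) + f(m₃) + f(m₄) + f(m₅) + f(m₆) + f(m₇)] = 0.571429·(7.265306) = 4.1516.

4.1516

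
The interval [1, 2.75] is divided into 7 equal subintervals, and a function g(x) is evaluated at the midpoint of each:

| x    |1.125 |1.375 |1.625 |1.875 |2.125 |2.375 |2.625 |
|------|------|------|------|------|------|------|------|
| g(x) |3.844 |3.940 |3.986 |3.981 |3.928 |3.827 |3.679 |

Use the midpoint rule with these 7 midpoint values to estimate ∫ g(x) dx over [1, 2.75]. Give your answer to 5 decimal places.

h = 0.25, n = 7.
h·[y(m₁) + y(m₂) + y(m₃) + y(m₄) + y(m₅) + y(m₆) + y(m₇)] = 0.25·(27.185) = 6.79625.

6.79625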